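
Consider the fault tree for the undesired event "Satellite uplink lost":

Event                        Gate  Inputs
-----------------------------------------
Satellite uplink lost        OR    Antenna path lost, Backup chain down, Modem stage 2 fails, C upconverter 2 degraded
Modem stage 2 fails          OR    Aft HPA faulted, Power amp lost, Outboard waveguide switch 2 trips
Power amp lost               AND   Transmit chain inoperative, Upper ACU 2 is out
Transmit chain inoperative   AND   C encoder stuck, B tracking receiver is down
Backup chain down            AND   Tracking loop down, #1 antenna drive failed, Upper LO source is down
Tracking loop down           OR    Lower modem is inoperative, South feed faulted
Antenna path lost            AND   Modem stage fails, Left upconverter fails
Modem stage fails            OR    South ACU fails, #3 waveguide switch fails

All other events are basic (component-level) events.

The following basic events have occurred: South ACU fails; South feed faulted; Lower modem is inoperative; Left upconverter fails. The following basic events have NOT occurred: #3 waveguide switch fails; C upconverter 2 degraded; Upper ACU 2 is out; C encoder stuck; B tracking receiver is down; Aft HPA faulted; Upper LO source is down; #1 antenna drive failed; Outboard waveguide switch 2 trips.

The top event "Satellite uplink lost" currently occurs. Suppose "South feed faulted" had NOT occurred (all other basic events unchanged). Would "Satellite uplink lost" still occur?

Yes

Counterfactual: set "South feed faulted" to not occurred.
Modem stage fails [OR]: South ACU fails=occurs, #3 waveguide switch fails=not → at least one input occurs → occurs.
Antenna path lost [AND]: Modem stage fails=occurs, Left upconverter fails=occurs → all inputs occur → occurs.
Tracking loop down [OR]: Lower modem is inoperative=occurs, South feed faulted=not → at least one input occurs → occurs.
Backup chain down [AND]: Tracking loop down=occurs, #1 antenna drive failed=not, Upper LO source is down=not → not all inputs occur → does not occur.
Transmit chain inoperative [AND]: C encoder stuck=not, B tracking receiver is down=not → not all inputs occur → does not occur.
Power amp lost [AND]: Transmit chain inoperative=not, Upper ACU 2 is out=not → not all inputs occur → does not occur.
Modem stage 2 fails [OR]: Aft HPA faulted=not, Power amp lost=not, Outboard waveguide switch 2 trips=not → no input occurs → does not occur.
Satellite uplink lost [OR]: Antenna path lost=occurs, Backup chain down=not, Modem stage 2 fails=not, C upconverter 2 degraded=not → at least one input occurs → occurs.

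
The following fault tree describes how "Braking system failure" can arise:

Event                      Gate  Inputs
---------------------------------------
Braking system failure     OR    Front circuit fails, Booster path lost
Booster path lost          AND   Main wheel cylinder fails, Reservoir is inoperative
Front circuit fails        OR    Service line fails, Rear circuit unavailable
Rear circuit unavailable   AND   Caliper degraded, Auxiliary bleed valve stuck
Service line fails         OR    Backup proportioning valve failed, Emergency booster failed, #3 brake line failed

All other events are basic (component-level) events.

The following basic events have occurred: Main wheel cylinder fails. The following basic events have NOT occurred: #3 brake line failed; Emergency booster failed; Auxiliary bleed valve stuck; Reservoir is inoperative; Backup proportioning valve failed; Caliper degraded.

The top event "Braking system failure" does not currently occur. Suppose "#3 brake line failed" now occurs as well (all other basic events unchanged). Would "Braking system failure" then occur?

Yes

Counterfactual: set "#3 brake line failed" to occurred.
Service line fails [OR]: Backup proportioning valve failed=not, Emergency booster failed=not, #3 brake line failed=occurs → at least one input occurs → occurs.
Rear circuit unavailable [AND]: Caliper degraded=not, Auxiliary bleed valve stuck=not → not all inputs occur → does not occur.
Front circuit fails [OR]: Service line fails=occurs, Rear circuit unavailable=not → at least one input occurs → occurs.
Booster path lost [AND]: Main wheel cylinder fails=occurs, Reservoir is inoperative=not → not all inputs occur → does not occur.
Braking system failure [OR]: Front circuit fails=occurs, Booster path lost=not → at least one input occurs → occurs.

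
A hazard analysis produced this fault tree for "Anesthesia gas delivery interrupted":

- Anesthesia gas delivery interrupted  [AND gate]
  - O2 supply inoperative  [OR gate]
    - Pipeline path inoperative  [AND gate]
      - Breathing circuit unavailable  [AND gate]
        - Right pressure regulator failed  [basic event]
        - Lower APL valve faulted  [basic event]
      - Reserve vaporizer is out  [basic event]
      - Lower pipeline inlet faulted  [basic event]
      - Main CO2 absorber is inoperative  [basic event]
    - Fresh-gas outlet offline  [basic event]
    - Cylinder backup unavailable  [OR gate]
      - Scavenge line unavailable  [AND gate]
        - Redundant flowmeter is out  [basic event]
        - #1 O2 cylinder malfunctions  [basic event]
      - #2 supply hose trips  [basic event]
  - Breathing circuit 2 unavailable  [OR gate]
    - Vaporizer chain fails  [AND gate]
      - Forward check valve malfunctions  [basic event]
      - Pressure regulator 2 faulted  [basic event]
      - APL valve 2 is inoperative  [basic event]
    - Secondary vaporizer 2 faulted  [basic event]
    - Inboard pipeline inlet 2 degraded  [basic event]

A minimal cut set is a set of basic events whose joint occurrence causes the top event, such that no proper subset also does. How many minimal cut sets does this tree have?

12

Breathing circuit unavailable [AND]: one cut set from each child combined → 1 × 1 = 1 cut set(s).
Pipeline path inoperative [AND]: one cut set from each child combined → 1 × 1 × 1 × 1 = 1 cut set(s).
Scavenge line unavailable [AND]: one cut set from each child combined → 1 × 1 = 1 cut set(s).
Cylinder backup unavailable [OR]: union of children's cut sets → 2 cut set(s).
O2 supply inoperative [OR]: union of children's cut sets → 4 cut set(s).
Vaporizer chain fails [AND]: one cut set from each child combined → 1 × 1 × 1 = 1 cut set(s).
Breathing circuit 2 unavailable [OR]: union of children's cut sets → 3 cut set(s).
Anesthesia gas delivery interrupted [AND]: one cut set from each child combined → 4 × 3 = 12 cut set(s).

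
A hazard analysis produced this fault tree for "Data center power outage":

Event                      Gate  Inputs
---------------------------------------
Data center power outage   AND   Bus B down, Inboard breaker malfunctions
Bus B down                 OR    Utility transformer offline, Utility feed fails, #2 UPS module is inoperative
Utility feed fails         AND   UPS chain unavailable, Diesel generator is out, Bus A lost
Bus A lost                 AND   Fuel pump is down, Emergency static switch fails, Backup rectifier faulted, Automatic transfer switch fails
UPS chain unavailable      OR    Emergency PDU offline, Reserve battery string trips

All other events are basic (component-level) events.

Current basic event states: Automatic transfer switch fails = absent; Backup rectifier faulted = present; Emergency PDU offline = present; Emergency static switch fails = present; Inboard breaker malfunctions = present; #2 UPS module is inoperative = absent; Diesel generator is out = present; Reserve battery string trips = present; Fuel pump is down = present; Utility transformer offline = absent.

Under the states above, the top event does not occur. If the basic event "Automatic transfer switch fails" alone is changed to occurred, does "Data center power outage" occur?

Counterfactual: set "Automatic transfer switch fails" to occurred.
UPS chain unavailable [OR]: Emergency PDU offline=occurs, Reserve battery string trips=occurs → at least one input occurs → occurs.
Bus A lost [AND]: Fuel pump is down=occurs, Emergency static switch fails=occurs, Backup rectifier faulted=occurs, Automatic transfer switch fails=occurs → all inputs occur → occurs.
Utility feed fails [AND]: UPS chain unavailable=occurs, Diesel generator is out=occurs, Bus A lost=occurs → all inputs occur → occurs.
Bus B down [OR]: Utility transformer offline=not, Utility feed fails=occurs, #2 UPS module is inoperative=not → at least one input occurs → occurs.
Data center power outage [AND]: Bus B down=occurs, Inboard breaker malfunctions=occurs → all inputs occur → occurs.

Yes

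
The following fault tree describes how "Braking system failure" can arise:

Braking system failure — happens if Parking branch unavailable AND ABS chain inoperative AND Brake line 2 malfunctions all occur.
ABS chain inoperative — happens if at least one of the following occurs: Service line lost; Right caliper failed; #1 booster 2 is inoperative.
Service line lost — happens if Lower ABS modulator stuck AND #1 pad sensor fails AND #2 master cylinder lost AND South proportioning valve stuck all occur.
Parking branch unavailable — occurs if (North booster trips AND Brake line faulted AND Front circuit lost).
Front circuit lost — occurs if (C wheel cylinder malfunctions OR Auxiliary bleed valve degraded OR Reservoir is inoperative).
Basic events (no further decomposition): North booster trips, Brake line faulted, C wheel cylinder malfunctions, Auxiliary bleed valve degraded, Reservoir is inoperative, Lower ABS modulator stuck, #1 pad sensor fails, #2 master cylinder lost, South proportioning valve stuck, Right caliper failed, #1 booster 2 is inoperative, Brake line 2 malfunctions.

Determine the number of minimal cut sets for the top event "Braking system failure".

Front circuit lost [OR]: union of children's cut sets → 3 cut set(s).
Parking branch unavailable [AND]: one cut set from each child combined → 1 × 1 × 3 = 3 cut set(s).
Service line lost [AND]: one cut set from each child combined → 1 × 1 × 1 × 1 = 1 cut set(s).
ABS chain inoperative [OR]: union of children's cut sets → 3 cut set(s).
Braking system failure [AND]: one cut set from each child combined → 3 × 3 × 1 = 9 cut set(s).
Minimal cut sets: {#1 pad sensor fails, #2 master cylinder lost, Brake line 2 malfunctions, Brake line faulted, C wheel cylinder malfunctions, Lower ABS modulator stuck, North booster trips, South proportioning valve stuck}; {Brake line 2 malfunctions, Brake line faulted, C wheel cylinder malfunctions, North booster trips, Right caliper failed}; {#1 booster 2 is inoperative, Brake line 2 malfunctions, Brake line faulted, C wheel cylinder malfunctions, North booster trips}; {#1 pad sensor fails, #2 master cylinder lost, Auxiliary bleed valve degraded, Brake line 2 malfunctions, Brake line faulted, Lower ABS modulator stuck, North booster trips, South proportioning valve stuck}; {Auxiliary bleed valve degraded, Brake line 2 malfunctions, Brake line faulted, North booster trips, Right caliper failed}; {#1 booster 2 is inoperative, Auxiliary bleed valve degraded, Brake line 2 malfunctions, Brake line faulted, North booster trips}; {#1 pad sensor fails, #2 master cylinder lost, Brake line 2 malfunctions, Brake line faulted, Lower ABS modulator stuck, North booster trips, Reservoir is inoperative, South proportioning valve stuck}; {Brake line 2 malfunctions, Brake line faulted, North booster trips, Reservoir is inoperative, Right caliper failed}; {#1 booster 2 is inoperative, Brake line 2 malfunctions, Brake line faulted, North booster trips, Reservoir is inoperative}.

9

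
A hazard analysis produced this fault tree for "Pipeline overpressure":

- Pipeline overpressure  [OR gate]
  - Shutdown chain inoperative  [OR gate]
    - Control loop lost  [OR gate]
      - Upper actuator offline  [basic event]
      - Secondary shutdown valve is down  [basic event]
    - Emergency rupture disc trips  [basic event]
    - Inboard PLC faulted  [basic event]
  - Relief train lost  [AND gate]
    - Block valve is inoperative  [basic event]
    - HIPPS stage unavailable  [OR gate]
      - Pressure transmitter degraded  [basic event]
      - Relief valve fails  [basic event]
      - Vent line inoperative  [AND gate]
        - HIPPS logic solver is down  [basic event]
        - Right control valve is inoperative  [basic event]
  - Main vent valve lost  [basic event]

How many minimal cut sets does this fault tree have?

8

Control loop lost [OR]: union of children's cut sets → 2 cut set(s).
Shutdown chain inoperative [OR]: union of children's cut sets → 4 cut set(s).
Vent line inoperative [AND]: one cut set from each child combined → 1 × 1 = 1 cut set(s).
HIPPS stage unavailable [OR]: union of children's cut sets → 3 cut set(s).
Relief train lost [AND]: one cut set from each child combined → 1 × 3 = 3 cut set(s).
Pipeline overpressure [OR]: union of children's cut sets → 8 cut set(s).
Minimal cut sets: {Upper actuator offline}; {Secondary shutdown valve is down}; {Emergency rupture disc trips}; {Inboard PLC faulted}; {Block valve is inoperative, Pressure transmitter degraded}; {Block valve is inoperative, Relief valve fails}; {Block valve is inoperative, HIPPS logic solver is down, Right control valve is inoperative}; {Main vent valve lost}.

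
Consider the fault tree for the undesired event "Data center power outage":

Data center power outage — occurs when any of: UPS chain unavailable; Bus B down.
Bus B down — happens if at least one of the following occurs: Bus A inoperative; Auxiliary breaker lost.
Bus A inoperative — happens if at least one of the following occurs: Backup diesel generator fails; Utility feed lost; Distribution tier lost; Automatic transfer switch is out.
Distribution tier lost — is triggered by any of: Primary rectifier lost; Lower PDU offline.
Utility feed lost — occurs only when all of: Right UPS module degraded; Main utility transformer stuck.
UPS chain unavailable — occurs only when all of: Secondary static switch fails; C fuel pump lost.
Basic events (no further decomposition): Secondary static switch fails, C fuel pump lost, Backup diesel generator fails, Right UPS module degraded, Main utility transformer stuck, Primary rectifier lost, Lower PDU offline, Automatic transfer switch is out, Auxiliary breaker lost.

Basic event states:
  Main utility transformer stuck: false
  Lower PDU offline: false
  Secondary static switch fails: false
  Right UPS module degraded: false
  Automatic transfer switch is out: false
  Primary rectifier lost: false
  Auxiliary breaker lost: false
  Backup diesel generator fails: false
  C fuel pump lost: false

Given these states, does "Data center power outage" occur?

No

UPS chain unavailable [AND]: Secondary static switch fails=not, C fuel pump lost=not → not all inputs occur → does not occur.
Utility feed lost [AND]: Right UPS module degraded=not, Main utility transformer stuck=not → not all inputs occur → does not occur.
Distribution tier lost [OR]: Primary rectifier lost=not, Lower PDU offline=not → no input occurs → does not occur.
Bus A inoperative [OR]: Backup diesel generator fails=not, Utility feed lost=not, Distribution tier lost=not, Automatic transfer switch is out=not → no input occurs → does not occur.
Bus B down [OR]: Bus A inoperative=not, Auxiliary breaker lost=not → no input occurs → does not occur.
Data center power outage [OR]: UPS chain unavailable=not, Bus B down=not → no input occurs → does not occur.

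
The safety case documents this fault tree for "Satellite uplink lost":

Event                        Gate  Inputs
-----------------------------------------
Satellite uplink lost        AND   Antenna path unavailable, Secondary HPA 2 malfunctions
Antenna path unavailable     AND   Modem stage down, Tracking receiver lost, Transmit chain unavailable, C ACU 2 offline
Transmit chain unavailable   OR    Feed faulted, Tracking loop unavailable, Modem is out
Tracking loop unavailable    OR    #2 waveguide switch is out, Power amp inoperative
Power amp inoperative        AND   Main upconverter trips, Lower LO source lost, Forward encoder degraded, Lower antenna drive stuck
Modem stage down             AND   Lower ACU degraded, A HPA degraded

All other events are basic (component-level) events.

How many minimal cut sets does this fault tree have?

4

Modem stage down [AND]: one cut set from each child combined → 1 × 1 = 1 cut set(s).
Power amp inoperative [AND]: one cut set from each child combined → 1 × 1 × 1 × 1 = 1 cut set(s).
Tracking loop unavailable [OR]: union of children's cut sets → 2 cut set(s).
Transmit chain unavailable [OR]: union of children's cut sets → 4 cut set(s).
Antenna path unavailable [AND]: one cut set from each child combined → 1 × 1 × 4 × 1 = 4 cut set(s).
Satellite uplink lost [AND]: one cut set from each child combined → 4 × 1 = 4 cut set(s).
Minimal cut sets: {A HPA degraded, C ACU 2 offline, Feed faulted, Lower ACU degraded, Secondary HPA 2 malfunctions, Tracking receiver lost}; {#2 waveguide switch is out, A HPA degraded, C ACU 2 offline, Lower ACU degraded, Secondary HPA 2 malfunctions, Tracking receiver lost}; {A HPA degraded, C ACU 2 offline, Forward encoder degraded, Lower ACU degraded, Lower LO source lost, Lower antenna drive stuck, Main upconverter trips, Secondary HPA 2 malfunctions, Tracking receiver lost}; {A HPA degraded, C ACU 2 offline, Lower ACU degraded, Modem is out, Secondary HPA 2 malfunctions, Tracking receiver lost}.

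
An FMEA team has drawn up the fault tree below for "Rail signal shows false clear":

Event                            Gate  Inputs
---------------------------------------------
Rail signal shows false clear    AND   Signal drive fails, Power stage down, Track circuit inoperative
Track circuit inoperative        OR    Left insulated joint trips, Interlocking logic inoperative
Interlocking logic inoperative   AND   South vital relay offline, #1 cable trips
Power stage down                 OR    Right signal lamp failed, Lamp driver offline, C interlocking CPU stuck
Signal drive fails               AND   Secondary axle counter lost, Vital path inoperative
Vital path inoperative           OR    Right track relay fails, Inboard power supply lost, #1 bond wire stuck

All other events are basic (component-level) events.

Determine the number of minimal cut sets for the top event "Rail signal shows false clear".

Vital path inoperative [OR]: union of children's cut sets → 3 cut set(s).
Signal drive fails [AND]: one cut set from each child combined → 1 × 3 = 3 cut set(s).
Power stage down [OR]: union of children's cut sets → 3 cut set(s).
Interlocking logic inoperative [AND]: one cut set from each child combined → 1 × 1 = 1 cut set(s).
Track circuit inoperative [OR]: union of children's cut sets → 2 cut set(s).
Rail signal shows false clear [AND]: one cut set from each child combined → 3 × 3 × 2 = 18 cut set(s).

18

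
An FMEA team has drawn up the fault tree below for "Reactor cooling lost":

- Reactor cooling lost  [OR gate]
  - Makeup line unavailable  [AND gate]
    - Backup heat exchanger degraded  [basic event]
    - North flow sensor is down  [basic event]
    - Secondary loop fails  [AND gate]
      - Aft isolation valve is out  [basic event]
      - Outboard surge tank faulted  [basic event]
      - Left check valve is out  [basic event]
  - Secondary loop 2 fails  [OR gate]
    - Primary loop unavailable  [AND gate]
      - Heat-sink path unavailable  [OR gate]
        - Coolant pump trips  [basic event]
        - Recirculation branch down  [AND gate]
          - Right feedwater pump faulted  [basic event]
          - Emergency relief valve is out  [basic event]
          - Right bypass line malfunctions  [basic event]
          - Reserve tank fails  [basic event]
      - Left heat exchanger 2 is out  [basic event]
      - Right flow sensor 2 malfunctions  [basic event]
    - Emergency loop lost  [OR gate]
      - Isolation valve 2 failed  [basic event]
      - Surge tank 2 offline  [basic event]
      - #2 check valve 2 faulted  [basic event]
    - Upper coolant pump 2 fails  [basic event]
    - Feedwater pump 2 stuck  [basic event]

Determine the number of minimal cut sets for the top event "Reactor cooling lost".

Secondary loop fails [AND]: one cut set from each child combined → 1 × 1 × 1 = 1 cut set(s).
Makeup line unavailable [AND]: one cut set from each child combined → 1 × 1 × 1 = 1 cut set(s).
Recirculation branch down [AND]: one cut set from each child combined → 1 × 1 × 1 × 1 = 1 cut set(s).
Heat-sink path unavailable [OR]: union of children's cut sets → 2 cut set(s).
Primary loop unavailable [AND]: one cut set from each child combined → 2 × 1 × 1 = 2 cut set(s).
Emergency loop lost [OR]: union of children's cut sets → 3 cut set(s).
Secondary loop 2 fails [OR]: union of children's cut sets → 7 cut set(s).
Reactor cooling lost [OR]: union of children's cut sets → 8 cut set(s).
Minimal cut sets: {Aft isolation valve is out, Backup heat exchanger degraded, Left check valve is out, North flow sensor is down, Outboard surge tank faulted}; {Coolant pump trips, Left heat exchanger 2 is out, Right flow sensor 2 malfunctions}; {Emergency relief valve is out, Left heat exchanger 2 is out, Reserve tank fails, Right bypass line malfunctions, Right feedwater pump faulted, Right flow sensor 2 malfunctions}; {Isolation valve 2 failed}; {Surge tank 2 offline}; {#2 check valve 2 faulted}; {Upper coolant pump 2 fails}; {Feedwater pump 2 stuck}.

8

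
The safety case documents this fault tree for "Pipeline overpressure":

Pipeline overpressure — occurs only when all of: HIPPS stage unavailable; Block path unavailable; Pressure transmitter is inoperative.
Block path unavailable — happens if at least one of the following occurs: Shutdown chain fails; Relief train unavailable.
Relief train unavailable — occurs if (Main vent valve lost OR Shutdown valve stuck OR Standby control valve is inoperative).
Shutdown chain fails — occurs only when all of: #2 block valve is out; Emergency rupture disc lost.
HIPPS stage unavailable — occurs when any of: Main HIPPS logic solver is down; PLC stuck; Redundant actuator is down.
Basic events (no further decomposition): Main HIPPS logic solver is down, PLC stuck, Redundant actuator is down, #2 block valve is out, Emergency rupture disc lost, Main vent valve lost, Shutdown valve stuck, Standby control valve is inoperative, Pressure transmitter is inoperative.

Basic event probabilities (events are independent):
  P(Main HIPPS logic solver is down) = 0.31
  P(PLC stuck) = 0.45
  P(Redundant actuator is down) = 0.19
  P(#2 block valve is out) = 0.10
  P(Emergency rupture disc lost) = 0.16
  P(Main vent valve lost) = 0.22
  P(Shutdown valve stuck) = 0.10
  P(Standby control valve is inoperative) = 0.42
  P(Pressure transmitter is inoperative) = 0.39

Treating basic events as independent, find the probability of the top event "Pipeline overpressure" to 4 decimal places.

0.1619

P(HIPPS stage unavailable) [OR] = 1 − (1−0.31) × (1−0.45) × (1−0.19) = 0.692605
P(Shutdown chain fails) [AND] = 0.10 × 0.16 = 0.016000
P(Relief train unavailable) [OR] = 1 − (1−0.22) × (1−0.10) × (1−0.42) = 0.592840
P(Block path unavailable) [OR] = 1 − (1−0.016000) × (1−0.592840) = 0.599355
P(Pipeline overpressure) [AND] = 0.692605 × 0.599355 × 0.39 = 0.161895
Rounded to 4 decimal places: P(Pipeline overpressure) ≈ 0.1619.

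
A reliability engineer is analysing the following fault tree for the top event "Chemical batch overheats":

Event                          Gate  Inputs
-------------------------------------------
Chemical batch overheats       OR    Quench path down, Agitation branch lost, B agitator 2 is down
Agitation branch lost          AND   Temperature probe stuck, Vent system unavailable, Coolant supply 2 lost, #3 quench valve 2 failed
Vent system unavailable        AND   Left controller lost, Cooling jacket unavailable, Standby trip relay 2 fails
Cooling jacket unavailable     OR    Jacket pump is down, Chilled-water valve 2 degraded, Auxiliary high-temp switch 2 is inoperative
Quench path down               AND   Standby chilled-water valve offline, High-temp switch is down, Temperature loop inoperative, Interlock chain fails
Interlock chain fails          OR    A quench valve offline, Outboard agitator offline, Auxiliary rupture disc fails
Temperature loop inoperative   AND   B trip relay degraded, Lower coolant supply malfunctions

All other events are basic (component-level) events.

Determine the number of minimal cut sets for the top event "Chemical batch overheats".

Temperature loop inoperative [AND]: one cut set from each child combined → 1 × 1 = 1 cut set(s).
Interlock chain fails [OR]: union of children's cut sets → 3 cut set(s).
Quench path down [AND]: one cut set from each child combined → 1 × 1 × 1 × 3 = 3 cut set(s).
Cooling jacket unavailable [OR]: union of children's cut sets → 3 cut set(s).
Vent system unavailable [AND]: one cut set from each child combined → 1 × 3 × 1 = 3 cut set(s).
Agitation branch lost [AND]: one cut set from each child combined → 1 × 3 × 1 × 1 = 3 cut set(s).
Chemical batch overheats [OR]: union of children's cut sets → 7 cut set(s).
Minimal cut sets: {A quench valve offline, B trip relay degraded, High-temp switch is down, Lower coolant supply malfunctions, Standby chilled-water valve offline}; {B trip relay degraded, High-temp switch is down, Lower coolant supply malfunctions, Outboard agitator offline, Standby chilled-water valve offline}; {Auxiliary rupture disc fails, B trip relay degraded, High-temp switch is down, Lower coolant supply malfunctions, Standby chilled-water valve offline}; {#3 quench valve 2 failed, Coolant supply 2 lost, Jacket pump is down, Left controller lost, Standby trip relay 2 fails, Temperature probe stuck}; {#3 quench valve 2 failed, Chilled-water valve 2 degraded, Coolant supply 2 lost, Left controller lost, Standby trip relay 2 fails, Temperature probe stuck}; {#3 quench valve 2 failed, Auxiliary high-temp switch 2 is inoperative, Coolant supply 2 lost, Left controller lost, Standby trip relay 2 fails, Temperature probe stuck}; {B agitator 2 is down}.

7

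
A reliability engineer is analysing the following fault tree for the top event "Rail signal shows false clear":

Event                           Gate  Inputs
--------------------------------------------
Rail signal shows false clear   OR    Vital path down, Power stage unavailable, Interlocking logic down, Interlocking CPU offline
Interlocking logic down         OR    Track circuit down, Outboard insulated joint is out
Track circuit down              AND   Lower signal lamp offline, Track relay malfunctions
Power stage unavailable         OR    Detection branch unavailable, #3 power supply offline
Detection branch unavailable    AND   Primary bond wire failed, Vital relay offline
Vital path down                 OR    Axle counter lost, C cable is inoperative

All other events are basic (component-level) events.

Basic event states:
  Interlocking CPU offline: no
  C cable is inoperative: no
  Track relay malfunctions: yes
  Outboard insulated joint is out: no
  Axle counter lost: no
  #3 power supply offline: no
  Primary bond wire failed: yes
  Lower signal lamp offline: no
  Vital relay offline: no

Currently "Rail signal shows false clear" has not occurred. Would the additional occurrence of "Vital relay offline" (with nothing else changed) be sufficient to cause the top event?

Counterfactual: set "Vital relay offline" to occurred.
Vital path down [OR]: Axle counter lost=not, C cable is inoperative=not → no input occurs → does not occur.
Detection branch unavailable [AND]: Primary bond wire failed=occurs, Vital relay offline=occurs → all inputs occur → occurs.
Power stage unavailable [OR]: Detection branch unavailable=occurs, #3 power supply offline=not → at least one input occurs → occurs.
Track circuit down [AND]: Lower signal lamp offline=not, Track relay malfunctions=occurs → not all inputs occur → does not occur.
Interlocking logic down [OR]: Track circuit down=not, Outboard insulated joint is out=not → no input occurs → does not occur.
Rail signal shows false clear [OR]: Vital path down=not, Power stage unavailable=occurs, Interlocking logic down=not, Interlocking CPU offline=not → at least one input occurs → occurs.

Yes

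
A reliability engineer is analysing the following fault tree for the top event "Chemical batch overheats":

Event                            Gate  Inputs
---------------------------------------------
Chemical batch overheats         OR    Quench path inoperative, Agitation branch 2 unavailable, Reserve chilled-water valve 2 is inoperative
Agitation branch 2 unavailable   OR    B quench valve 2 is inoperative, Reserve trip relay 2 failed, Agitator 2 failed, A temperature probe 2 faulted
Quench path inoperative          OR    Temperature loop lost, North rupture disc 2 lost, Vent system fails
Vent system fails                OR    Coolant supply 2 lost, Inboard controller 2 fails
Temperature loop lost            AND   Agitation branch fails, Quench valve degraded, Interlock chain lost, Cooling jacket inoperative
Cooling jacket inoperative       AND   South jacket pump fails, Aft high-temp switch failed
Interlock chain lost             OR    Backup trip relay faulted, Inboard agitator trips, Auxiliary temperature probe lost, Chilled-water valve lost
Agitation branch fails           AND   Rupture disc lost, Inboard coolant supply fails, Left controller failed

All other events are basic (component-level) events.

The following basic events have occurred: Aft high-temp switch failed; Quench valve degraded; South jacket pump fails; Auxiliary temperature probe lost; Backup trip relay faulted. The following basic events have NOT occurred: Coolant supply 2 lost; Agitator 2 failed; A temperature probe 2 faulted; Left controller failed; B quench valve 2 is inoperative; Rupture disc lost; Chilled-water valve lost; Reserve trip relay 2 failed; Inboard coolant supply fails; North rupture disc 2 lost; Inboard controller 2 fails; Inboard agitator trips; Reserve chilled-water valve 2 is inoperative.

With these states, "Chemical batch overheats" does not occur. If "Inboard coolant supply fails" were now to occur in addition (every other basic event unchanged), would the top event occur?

No

Counterfactual: set "Inboard coolant supply fails" to occurred.
Agitation branch fails [AND]: Rupture disc lost=not, Inboard coolant supply fails=occurs, Left controller failed=not → not all inputs occur → does not occur.
Interlock chain lost [OR]: Backup trip relay faulted=occurs, Inboard agitator trips=not, Auxiliary temperature probe lost=occurs, Chilled-water valve lost=not → at least one input occurs → occurs.
Cooling jacket inoperative [AND]: South jacket pump fails=occurs, Aft high-temp switch failed=occurs → all inputs occur → occurs.
Temperature loop lost [AND]: Agitation branch fails=not, Quench valve degraded=occurs, Interlock chain lost=occurs, Cooling jacket inoperative=occurs → not all inputs occur → does not occur.
Vent system fails [OR]: Coolant supply 2 lost=not, Inboard controller 2 fails=not → no input occurs → does not occur.
Quench path inoperative [OR]: Temperature loop lost=not, North rupture disc 2 lost=not, Vent system fails=not → no input occurs → does not occur.
Agitation branch 2 unavailable [OR]: B quench valve 2 is inoperative=not, Reserve trip relay 2 failed=not, Agitator 2 failed=not, A temperature probe 2 faulted=not → no input occurs → does not occur.
Chemical batch overheats [OR]: Quench path inoperative=not, Agitation branch 2 unavailable=not, Reserve chilled-water valve 2 is inoperative=not → no input occurs → does not occur.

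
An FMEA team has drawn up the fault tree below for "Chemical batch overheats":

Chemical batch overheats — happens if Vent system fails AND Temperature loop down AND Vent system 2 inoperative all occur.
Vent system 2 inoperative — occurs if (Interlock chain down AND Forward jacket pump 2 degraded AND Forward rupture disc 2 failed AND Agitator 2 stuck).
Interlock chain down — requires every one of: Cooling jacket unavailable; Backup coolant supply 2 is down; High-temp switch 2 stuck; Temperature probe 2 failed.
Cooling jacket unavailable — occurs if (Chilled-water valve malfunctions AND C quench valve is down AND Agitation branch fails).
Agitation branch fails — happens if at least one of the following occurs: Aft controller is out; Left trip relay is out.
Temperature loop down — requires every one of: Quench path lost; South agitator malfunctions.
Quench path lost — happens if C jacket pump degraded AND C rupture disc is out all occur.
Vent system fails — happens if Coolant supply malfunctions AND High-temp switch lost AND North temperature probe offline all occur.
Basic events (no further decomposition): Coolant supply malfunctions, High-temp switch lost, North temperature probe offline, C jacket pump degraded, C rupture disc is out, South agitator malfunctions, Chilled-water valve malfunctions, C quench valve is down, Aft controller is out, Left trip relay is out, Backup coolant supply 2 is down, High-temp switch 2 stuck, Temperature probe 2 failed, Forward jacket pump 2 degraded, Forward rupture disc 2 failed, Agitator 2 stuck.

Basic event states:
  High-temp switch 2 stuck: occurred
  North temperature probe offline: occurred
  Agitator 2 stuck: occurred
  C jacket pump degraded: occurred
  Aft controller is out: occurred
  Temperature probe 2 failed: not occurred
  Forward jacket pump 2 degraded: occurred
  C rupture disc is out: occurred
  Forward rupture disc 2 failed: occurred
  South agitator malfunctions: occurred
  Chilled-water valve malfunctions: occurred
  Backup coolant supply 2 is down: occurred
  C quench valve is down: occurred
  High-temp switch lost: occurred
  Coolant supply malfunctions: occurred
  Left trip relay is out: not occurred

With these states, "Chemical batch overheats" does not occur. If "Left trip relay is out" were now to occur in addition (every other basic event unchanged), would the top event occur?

Counterfactual: set "Left trip relay is out" to occurred.
Vent system fails [AND]: Coolant supply malfunctions=occurs, High-temp switch lost=occurs, North temperature probe offline=occurs → all inputs occur → occurs.
Quench path lost [AND]: C jacket pump degraded=occurs, C rupture disc is out=occurs → all inputs occur → occurs.
Temperature loop down [AND]: Quench path lost=occurs, South agitator malfunctions=occurs → all inputs occur → occurs.
Agitation branch fails [OR]: Aft controller is out=occurs, Left trip relay is out=occurs → at least one input occurs → occurs.
Cooling jacket unavailable [AND]: Chilled-water valve malfunctions=occurs, C quench valve is down=occurs, Agitation branch fails=occurs → all inputs occur → occurs.
Interlock chain down [AND]: Cooling jacket unavailable=occurs, Backup coolant supply 2 is down=occurs, High-temp switch 2 stuck=occurs, Temperature probe 2 failed=not → not all inputs occur → does not occur.
Vent system 2 inoperative [AND]: Interlock chain down=not, Forward jacket pump 2 degraded=occurs, Forward rupture disc 2 failed=occurs, Agitator 2 stuck=occurs → not all inputs occur → does not occur.
Chemical batch overheats [AND]: Vent system fails=occurs, Temperature loop down=occurs, Vent system 2 inoperative=not → not all inputs occur → does not occur.

No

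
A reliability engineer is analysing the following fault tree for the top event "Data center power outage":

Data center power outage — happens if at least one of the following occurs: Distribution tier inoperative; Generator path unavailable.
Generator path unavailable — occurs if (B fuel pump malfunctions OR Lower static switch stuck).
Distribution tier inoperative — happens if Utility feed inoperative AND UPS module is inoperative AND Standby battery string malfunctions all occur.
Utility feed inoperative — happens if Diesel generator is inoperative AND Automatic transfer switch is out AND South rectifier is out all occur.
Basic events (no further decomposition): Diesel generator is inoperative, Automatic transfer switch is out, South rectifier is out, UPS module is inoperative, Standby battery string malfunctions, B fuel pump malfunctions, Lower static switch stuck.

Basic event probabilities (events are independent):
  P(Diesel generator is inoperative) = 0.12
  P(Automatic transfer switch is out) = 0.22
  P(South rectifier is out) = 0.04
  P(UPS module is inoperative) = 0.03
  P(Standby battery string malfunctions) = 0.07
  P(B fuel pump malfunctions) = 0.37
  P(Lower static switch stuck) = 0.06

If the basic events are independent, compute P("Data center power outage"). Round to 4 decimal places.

P(Utility feed inoperative) [AND] = 0.12 × 0.22 × 0.04 = 0.001056
P(Distribution tier inoperative) [AND] = 0.001056 × 0.03 × 0.07 = 0.000002
P(Generator path unavailable) [OR] = 1 − (1−0.37) × (1−0.06) = 0.407800
P(Data center power outage) [OR] = 1 − (1−0.000002) × (1−0.407800) = 0.407801
Rounded to 4 decimal places: P(Data center power outage) ≈ 0.4078.

0.4078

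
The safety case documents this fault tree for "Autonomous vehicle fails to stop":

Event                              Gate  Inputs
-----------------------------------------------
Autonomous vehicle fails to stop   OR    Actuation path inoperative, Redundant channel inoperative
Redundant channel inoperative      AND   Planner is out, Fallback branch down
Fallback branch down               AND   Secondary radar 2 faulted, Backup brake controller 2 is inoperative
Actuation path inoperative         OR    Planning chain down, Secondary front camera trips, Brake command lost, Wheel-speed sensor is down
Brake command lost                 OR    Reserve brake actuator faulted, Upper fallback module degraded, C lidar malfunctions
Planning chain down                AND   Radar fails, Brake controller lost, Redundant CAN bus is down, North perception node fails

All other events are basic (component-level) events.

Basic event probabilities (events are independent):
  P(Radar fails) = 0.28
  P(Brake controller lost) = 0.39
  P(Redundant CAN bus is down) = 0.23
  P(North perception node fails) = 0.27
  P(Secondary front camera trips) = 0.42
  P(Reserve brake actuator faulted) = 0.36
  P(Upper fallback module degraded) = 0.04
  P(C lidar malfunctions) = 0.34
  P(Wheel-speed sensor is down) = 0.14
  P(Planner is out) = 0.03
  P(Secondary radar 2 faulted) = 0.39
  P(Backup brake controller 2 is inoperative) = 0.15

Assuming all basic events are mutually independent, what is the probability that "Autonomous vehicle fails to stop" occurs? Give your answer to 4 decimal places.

P(Planning chain down) [AND] = 0.28 × 0.39 × 0.23 × 0.27 = 0.006781
P(Brake command lost) [OR] = 1 − (1−0.36) × (1−0.04) × (1−0.34) = 0.594496
P(Actuation path inoperative) [OR] = 1 − (1−0.006781) × (1−0.42) × (1−0.594496) × (1−0.14) = 0.799106
P(Fallback branch down) [AND] = 0.39 × 0.15 = 0.058500
P(Redundant channel inoperative) [AND] = 0.03 × 0.058500 = 0.001755
P(Autonomous vehicle fails to stop) [OR] = 1 − (1−0.799106) × (1−0.001755) = 0.799459
Rounded to 4 decimal places: P(Autonomous vehicle fails to stop) ≈ 0.7995.

0.7995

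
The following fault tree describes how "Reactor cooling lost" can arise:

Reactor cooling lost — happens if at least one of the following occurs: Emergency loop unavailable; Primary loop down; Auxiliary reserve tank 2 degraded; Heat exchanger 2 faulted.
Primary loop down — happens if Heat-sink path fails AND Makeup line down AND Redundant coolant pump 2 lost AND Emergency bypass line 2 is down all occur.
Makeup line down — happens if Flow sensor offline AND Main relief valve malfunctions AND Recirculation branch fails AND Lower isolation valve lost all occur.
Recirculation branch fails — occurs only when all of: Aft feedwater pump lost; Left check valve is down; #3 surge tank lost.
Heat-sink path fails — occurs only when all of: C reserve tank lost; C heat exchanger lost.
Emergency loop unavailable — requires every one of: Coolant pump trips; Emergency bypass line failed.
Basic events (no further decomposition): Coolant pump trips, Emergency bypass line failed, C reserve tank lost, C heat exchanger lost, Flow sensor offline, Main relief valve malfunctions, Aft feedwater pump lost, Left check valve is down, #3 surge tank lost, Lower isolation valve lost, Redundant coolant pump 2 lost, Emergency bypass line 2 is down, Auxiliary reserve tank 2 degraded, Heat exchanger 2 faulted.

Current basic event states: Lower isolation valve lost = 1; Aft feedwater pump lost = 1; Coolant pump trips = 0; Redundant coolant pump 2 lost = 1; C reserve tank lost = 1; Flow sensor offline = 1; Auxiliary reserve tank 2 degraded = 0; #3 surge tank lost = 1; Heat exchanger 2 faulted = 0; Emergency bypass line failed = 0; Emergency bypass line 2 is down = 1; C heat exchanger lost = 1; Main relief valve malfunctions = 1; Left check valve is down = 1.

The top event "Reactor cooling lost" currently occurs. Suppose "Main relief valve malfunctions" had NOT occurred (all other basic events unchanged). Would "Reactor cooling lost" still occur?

No

Counterfactual: set "Main relief valve malfunctions" to not occurred.
Emergency loop unavailable [AND]: Coolant pump trips=not, Emergency bypass line failed=not → not all inputs occur → does not occur.
Heat-sink path fails [AND]: C reserve tank lost=occurs, C heat exchanger lost=occurs → all inputs occur → occurs.
Recirculation branch fails [AND]: Aft feedwater pump lost=occurs, Left check valve is down=occurs, #3 surge tank lost=occurs → all inputs occur → occurs.
Makeup line down [AND]: Flow sensor offline=occurs, Main relief valve malfunctions=not, Recirculation branch fails=occurs, Lower isolation valve lost=occurs → not all inputs occur → does not occur.
Primary loop down [AND]: Heat-sink path fails=occurs, Makeup line down=not, Redundant coolant pump 2 lost=occurs, Emergency bypass line 2 is down=occurs → not all inputs occur → does not occur.
Reactor cooling lost [OR]: Emergency loop unavailable=not, Primary loop down=not, Auxiliary reserve tank 2 degraded=not, Heat exchanger 2 faulted=not → no input occurs → does not occur.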